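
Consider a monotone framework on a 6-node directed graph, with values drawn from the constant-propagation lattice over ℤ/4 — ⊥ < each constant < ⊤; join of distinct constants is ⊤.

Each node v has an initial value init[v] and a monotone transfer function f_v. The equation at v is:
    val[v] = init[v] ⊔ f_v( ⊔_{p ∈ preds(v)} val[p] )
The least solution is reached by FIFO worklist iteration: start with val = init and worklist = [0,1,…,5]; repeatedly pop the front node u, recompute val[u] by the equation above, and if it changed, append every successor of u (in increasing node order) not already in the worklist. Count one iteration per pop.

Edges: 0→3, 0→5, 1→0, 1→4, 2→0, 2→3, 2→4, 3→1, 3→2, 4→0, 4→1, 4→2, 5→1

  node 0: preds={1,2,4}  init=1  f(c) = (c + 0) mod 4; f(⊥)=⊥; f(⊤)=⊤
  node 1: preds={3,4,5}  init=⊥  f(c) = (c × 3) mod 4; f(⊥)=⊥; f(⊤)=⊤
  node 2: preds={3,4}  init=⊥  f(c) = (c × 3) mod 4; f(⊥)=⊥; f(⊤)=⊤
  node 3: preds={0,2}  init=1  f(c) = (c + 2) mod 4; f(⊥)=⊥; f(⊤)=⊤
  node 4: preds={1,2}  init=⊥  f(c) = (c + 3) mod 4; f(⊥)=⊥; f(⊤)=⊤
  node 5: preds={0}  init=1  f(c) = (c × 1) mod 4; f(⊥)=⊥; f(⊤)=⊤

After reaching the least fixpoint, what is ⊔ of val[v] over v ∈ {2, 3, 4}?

Worklist (16 pops):
  #1 pop 0: in=⊥ → 1 (no change)
  #2 pop 1: in=1 → 3 (was ⊥); enqueue [0]
  #3 pop 2: in=1 → 3 (was ⊥); enqueue []
  #4 pop 3: in=⊤ → ⊤ (was 1); enqueue [1,2]
  #5 pop 4: in=3 → 2 (was ⊥); enqueue []
  #6 pop 5: in=1 → 1 (no change)
  #7 pop 0: in=⊤ → ⊤ (was 1); enqueue [3,5]
  #8 pop 1: in=⊤ → ⊤ (was 3); enqueue [0,4]
  #9 pop 2: in=⊤ → ⊤ (was 3); enqueue []
  #10 pop 3: in=⊤ → ⊤ (no change)
  #11 pop 5: in=⊤ → ⊤ (was 1); enqueue [1]
  #12 pop 0: in=⊤ → ⊤ (no change)
  #13 pop 4: in=⊤ → ⊤ (was 2); enqueue [0,2]
  #14 pop 1: in=⊤ → ⊤ (no change)
  #15 pop 0: in=⊤ → ⊤ (no change)
  #16 pop 2: in=⊤ → ⊤ (no change)

Fixpoint:
  val[0] = ⊤
  val[1] = ⊤
  val[2] = ⊤
  val[3] = ⊤
  val[4] = ⊤
  val[5] = ⊤

⊤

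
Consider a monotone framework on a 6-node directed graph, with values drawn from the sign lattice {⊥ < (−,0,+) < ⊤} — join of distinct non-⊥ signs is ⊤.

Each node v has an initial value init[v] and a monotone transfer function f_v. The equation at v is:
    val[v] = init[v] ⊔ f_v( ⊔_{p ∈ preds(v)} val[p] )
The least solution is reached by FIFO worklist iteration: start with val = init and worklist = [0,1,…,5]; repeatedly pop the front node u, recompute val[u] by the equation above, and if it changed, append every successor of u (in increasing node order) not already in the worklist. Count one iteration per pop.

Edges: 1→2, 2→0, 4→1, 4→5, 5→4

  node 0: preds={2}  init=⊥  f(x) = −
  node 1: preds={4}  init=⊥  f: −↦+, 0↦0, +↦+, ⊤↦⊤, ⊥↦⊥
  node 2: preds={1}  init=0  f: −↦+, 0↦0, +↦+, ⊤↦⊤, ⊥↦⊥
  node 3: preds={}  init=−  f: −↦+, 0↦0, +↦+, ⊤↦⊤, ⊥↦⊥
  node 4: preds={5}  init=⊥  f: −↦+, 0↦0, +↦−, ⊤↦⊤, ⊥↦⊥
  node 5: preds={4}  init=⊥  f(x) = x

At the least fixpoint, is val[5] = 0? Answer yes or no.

Trace (6 dequeues):
  [1] u=0 | in 0 | out − | prev ⊥ | push {}
  [2] u=1 | in ⊥ | out ⊥ | ==
  [3] u=2 | in ⊥ | out 0 | ==
  [4] u=3 | in ⊥ | out − | ==
  [5] u=4 | in ⊥ | out ⊥ | ==
  [6] u=5 | in ⊥ | out ⊥ | ==

Converged values:
  [0] −
  [1] ⊥
  [2] 0
  [3] −
  [4] ⊥
  [5] ⊥

no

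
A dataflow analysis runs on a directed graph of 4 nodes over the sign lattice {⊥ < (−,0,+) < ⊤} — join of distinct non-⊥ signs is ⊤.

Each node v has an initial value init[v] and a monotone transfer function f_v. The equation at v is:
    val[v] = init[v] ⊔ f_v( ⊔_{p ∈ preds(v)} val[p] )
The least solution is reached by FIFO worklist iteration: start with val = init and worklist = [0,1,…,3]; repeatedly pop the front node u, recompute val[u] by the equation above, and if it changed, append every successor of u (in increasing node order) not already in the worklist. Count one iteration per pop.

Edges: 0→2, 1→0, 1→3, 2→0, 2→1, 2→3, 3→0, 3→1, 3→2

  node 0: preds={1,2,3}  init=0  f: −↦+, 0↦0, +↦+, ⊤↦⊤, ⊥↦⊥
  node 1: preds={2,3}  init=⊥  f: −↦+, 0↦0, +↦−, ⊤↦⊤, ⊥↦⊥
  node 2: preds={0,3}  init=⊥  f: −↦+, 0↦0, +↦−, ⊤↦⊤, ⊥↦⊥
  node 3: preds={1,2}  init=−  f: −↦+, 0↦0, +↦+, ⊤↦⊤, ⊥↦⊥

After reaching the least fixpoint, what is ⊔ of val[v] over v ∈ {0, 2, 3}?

⊤

Trace (9 dequeues):
  [1] u=0 | in − | out ⊤ | prev 0 | push {}
  [2] u=1 | in − | out + | prev ⊥ | push {0}
  [3] u=2 | in ⊤ | out ⊤ | prev ⊥ | push {1}
  [4] u=3 | in ⊤ | out ⊤ | prev − | push {2}
  [5] u=0 | in ⊤ | out ⊤ | ==
  [6] u=1 | in ⊤ | out ⊤ | prev + | push {0,3}
  [7] u=2 | in ⊤ | out ⊤ | ==
  [8] u=0 | in ⊤ | out ⊤ | ==
  [9] u=3 | in ⊤ | out ⊤ | ==

Converged values:
  [0] ⊤
  [1] ⊤
  [2] ⊤
  [3] ⊤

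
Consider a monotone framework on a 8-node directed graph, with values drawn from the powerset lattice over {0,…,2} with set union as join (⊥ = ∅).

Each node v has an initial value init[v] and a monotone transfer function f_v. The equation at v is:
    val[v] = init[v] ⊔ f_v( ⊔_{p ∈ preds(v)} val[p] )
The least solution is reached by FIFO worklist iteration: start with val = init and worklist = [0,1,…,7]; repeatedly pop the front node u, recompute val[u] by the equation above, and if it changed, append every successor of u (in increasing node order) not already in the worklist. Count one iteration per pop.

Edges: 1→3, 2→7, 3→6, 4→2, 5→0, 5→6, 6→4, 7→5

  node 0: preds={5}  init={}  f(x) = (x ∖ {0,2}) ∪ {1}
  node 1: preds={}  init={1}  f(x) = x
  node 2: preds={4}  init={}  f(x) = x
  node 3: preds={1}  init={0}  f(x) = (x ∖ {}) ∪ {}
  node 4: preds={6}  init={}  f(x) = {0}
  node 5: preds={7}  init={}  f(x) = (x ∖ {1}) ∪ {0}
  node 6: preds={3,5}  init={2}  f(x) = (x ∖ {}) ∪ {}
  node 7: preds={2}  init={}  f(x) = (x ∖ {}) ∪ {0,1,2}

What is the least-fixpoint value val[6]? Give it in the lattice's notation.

Worklist (15 pops):
  #1 pop 0: in={} → {1} (was {}); enqueue []
  #2 pop 1: in={} → {1} (no change)
  #3 pop 2: in={} → {} (no change)
  #4 pop 3: in={1} → {0,1} (was {0}); enqueue []
  #5 pop 4: in={2} → {0} (was {}); enqueue [2]
  #6 pop 5: in={} → {0} (was {}); enqueue [0]
  #7 pop 6: in={0,1} → {0,1,2} (was {2}); enqueue [4]
  #8 pop 7: in={} → {0,1,2} (was {}); enqueue [5]
  #9 pop 2: in={0} → {0} (was {}); enqueue [7]
  #10 pop 0: in={0} → {1} (no change)
  #11 pop 4: in={0,1,2} → {0} (no change)
  #12 pop 5: in={0,1,2} → {0,2} (was {0}); enqueue [0,6]
  #13 pop 7: in={0} → {0,1,2} (no change)
  #14 pop 0: in={0,2} → {1} (no change)
  #15 pop 6: in={0,1,2} → {0,1,2} (no change)

Fixpoint:
  val[0] = {1}
  val[1] = {1}
  val[2] = {0}
  val[3] = {0,1}
  val[4] = {0}
  val[5] = {0,2}
  val[6] = {0,1,2}
  val[7] = {0,1,2}

{0,1,2}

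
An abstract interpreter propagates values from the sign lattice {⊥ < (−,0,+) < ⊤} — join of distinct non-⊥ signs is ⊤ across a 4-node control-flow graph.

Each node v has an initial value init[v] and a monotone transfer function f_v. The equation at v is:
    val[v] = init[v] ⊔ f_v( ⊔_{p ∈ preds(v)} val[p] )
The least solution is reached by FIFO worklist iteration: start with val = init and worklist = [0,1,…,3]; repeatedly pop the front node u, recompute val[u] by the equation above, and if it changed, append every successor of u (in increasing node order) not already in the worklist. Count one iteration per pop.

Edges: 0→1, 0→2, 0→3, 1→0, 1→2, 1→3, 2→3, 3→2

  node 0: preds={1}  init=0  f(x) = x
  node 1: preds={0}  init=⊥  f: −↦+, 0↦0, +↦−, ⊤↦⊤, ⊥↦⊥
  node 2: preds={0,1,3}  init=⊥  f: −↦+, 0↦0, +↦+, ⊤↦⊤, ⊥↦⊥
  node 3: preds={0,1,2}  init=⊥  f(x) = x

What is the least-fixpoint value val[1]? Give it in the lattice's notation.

Iteration log — 6 steps:
  step 1. node 0  ⊔preds=⊥  new=0  stable
  step 2. node 1  ⊔preds=0  new=0  old=⊥  +wl: 0
  step 3. node 2  ⊔preds=0  new=0  old=⊥  +wl: 
  step 4. node 3  ⊔preds=0  new=0  old=⊥  +wl: 2
  step 5. node 0  ⊔preds=0  new=0  stable
  step 6. node 2  ⊔preds=0  new=0  stable

Least fixpoint reached:
  node 0: 0
  node 1: 0
  node 2: 0
  node 3: 0

0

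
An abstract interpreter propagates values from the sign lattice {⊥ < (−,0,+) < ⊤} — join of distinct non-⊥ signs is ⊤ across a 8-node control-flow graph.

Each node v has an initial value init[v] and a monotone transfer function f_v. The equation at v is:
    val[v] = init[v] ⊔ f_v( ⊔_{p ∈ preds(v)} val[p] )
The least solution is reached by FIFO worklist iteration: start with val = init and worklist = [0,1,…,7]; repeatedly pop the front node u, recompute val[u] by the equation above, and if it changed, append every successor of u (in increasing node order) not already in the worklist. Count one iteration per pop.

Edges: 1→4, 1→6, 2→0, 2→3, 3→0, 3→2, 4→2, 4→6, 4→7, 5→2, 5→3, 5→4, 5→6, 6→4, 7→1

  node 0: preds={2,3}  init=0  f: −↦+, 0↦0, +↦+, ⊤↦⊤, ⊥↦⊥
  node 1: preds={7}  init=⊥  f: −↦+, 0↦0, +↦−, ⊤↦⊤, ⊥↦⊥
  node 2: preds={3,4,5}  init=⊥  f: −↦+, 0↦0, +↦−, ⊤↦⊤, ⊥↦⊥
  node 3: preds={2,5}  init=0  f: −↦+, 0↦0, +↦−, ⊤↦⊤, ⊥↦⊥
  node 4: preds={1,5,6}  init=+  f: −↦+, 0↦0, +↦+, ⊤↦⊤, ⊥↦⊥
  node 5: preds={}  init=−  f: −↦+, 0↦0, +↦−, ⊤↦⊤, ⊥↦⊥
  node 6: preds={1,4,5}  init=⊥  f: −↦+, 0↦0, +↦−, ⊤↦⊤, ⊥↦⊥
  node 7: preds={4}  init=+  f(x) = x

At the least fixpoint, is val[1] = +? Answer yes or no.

no

Trace (17 dequeues):
  [1] u=0 | in 0 | out 0 | ==
  [2] u=1 | in + | out − | prev ⊥ | push {}
  [3] u=2 | in ⊤ | out ⊤ | prev ⊥ | push {0}
  [4] u=3 | in ⊤ | out ⊤ | prev 0 | push {2}
  [5] u=4 | in − | out + | ==
  [6] u=5 | in ⊥ | out − | ==
  [7] u=6 | in ⊤ | out ⊤ | prev ⊥ | push {4}
  [8] u=7 | in + | out + | ==
  [9] u=0 | in ⊤ | out ⊤ | prev 0 | push {}
  [10] u=2 | in ⊤ | out ⊤ | ==
  [11] u=4 | in ⊤ | out ⊤ | prev + | push {2,6,7}
  [12] u=2 | in ⊤ | out ⊤ | ==
  [13] u=6 | in ⊤ | out ⊤ | ==
  [14] u=7 | in ⊤ | out ⊤ | prev + | push {1}
  [15] u=1 | in ⊤ | out ⊤ | prev − | push {4,6}
  [16] u=4 | in ⊤ | out ⊤ | ==
  [17] u=6 | in ⊤ | out ⊤ | ==

Converged values:
  [0] ⊤
  [1] ⊤
  [2] ⊤
  [3] ⊤
  [4] ⊤
  [5] −
  [6] ⊤
  [7] ⊤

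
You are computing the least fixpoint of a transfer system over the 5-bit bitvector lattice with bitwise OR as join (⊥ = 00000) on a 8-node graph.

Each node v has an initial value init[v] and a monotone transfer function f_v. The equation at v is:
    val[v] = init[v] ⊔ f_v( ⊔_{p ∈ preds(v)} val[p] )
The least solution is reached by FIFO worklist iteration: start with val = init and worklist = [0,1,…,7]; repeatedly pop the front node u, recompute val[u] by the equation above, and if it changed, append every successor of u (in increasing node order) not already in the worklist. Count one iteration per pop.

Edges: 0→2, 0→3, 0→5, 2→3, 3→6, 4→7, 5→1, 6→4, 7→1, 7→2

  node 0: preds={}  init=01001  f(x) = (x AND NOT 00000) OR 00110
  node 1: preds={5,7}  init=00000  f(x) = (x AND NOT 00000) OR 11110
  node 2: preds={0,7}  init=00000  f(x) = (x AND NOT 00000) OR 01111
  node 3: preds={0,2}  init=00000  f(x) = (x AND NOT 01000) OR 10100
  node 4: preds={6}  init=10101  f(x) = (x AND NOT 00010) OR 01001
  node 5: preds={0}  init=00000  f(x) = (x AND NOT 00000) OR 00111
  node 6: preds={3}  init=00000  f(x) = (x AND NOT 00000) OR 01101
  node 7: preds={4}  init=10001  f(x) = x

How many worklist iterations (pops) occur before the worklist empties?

11

Iteration log — 11 steps:
  step 1. node 0  ⊔preds=00000  new=01111  old=01001  +wl: 
  step 2. node 1  ⊔preds=10001  new=11111  old=00000  +wl: 
  step 3. node 2  ⊔preds=11111  new=11111  old=00000  +wl: 
  step 4. node 3  ⊔preds=11111  new=10111  old=00000  +wl: 
  step 5. node 4  ⊔preds=00000  new=11101  old=10101  +wl: 
  step 6. node 5  ⊔preds=01111  new=01111  old=00000  +wl: 1
  step 7. node 6  ⊔preds=10111  new=11111  old=00000  +wl: 4
  step 8. node 7  ⊔preds=11101  new=11101  old=10001  +wl: 2
  step 9. node 1  ⊔preds=11111  new=11111  stable
  step 10. node 4  ⊔preds=11111  new=11101  stable
  step 11. node 2  ⊔preds=11111  new=11111  stable

Least fixpoint reached:
  node 0: 01111
  node 1: 11111
  node 2: 11111
  node 3: 10111
  node 4: 11101
  node 5: 01111
  node 6: 11111
  node 7: 11101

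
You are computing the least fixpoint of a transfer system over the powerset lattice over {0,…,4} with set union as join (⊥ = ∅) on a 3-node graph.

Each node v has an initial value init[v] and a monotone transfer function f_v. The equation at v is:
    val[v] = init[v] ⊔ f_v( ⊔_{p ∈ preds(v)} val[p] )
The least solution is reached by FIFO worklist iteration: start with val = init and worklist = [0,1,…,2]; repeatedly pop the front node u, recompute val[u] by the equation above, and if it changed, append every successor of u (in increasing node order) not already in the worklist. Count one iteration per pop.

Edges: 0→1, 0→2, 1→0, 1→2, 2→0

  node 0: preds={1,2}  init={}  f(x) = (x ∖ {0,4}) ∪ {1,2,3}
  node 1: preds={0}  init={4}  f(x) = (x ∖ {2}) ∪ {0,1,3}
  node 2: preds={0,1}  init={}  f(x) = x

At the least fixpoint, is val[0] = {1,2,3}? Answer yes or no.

yes

Worklist (4 pops):
  #1 pop 0: in={4} → {1,2,3} (was {}); enqueue []
  #2 pop 1: in={1,2,3} → {0,1,3,4} (was {4}); enqueue [0]
  #3 pop 2: in={0,1,2,3,4} → {0,1,2,3,4} (was {}); enqueue []
  #4 pop 0: in={0,1,2,3,4} → {1,2,3} (no change)

Fixpoint:
  val[0] = {1,2,3}
  val[1] = {0,1,3,4}
  val[2] = {0,1,2,3,4}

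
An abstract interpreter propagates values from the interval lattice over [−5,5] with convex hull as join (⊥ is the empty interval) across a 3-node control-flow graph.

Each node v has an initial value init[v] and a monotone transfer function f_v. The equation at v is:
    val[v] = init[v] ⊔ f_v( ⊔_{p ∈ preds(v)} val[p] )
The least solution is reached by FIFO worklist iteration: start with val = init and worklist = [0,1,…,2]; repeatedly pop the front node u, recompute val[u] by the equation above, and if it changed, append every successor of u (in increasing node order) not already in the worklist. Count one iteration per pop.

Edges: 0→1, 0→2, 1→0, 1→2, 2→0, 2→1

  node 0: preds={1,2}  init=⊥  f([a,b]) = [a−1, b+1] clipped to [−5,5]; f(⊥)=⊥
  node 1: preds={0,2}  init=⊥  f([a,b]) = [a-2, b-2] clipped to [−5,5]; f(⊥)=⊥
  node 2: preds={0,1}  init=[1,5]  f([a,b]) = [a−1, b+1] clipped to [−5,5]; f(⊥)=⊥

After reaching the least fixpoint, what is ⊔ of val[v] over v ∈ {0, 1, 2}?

[-5,5]

Trace (9 dequeues):
  [1] u=0 | in [1,5] | out [0,5] | prev ⊥ | push {}
  [2] u=1 | in [0,5] | out [-2,3] | prev ⊥ | push {0}
  [3] u=2 | in [-2,5] | out [-3,5] | prev [1,5] | push {1}
  [4] u=0 | in [-3,5] | out [-4,5] | prev [0,5] | push {2}
  [5] u=1 | in [-4,5] | out [-5,3] | prev [-2,3] | push {0}
  [6] u=2 | in [-5,5] | out [-5,5] | prev [-3,5] | push {1}
  [7] u=0 | in [-5,5] | out [-5,5] | prev [-4,5] | push {2}
  [8] u=1 | in [-5,5] | out [-5,3] | ==
  [9] u=2 | in [-5,5] | out [-5,5] | ==

Converged values:
  [0] [-5,5]
  [1] [-5,3]
  [2] [-5,5]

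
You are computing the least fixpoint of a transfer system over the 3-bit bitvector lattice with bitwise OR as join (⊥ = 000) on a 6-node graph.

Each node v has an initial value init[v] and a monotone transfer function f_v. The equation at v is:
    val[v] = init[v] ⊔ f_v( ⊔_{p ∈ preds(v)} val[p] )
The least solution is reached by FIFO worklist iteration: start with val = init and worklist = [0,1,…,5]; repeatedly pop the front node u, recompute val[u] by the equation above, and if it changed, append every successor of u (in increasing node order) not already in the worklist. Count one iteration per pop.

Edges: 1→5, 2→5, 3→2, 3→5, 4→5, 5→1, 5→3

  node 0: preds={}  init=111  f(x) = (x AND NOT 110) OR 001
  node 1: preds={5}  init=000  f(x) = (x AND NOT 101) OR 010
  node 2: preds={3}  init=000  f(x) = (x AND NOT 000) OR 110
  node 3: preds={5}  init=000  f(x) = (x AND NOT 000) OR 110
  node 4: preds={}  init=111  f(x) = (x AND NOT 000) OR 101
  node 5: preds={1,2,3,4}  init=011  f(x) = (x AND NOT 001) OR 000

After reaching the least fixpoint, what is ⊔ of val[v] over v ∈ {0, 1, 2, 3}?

Iteration log — 10 steps:
  step 1. node 0  ⊔preds=000  new=111  stable
  step 2. node 1  ⊔preds=011  new=010  old=000  +wl: 
  step 3. node 2  ⊔preds=000  new=110  old=000  +wl: 
  step 4. node 3  ⊔preds=011  new=111  old=000  +wl: 2
  step 5. node 4  ⊔preds=000  new=111  stable
  step 6. node 5  ⊔preds=111  new=111  old=011  +wl: 1,3
  step 7. node 2  ⊔preds=111  new=111  old=110  +wl: 5
  step 8. node 1  ⊔preds=111  new=010  stable
  step 9. node 3  ⊔preds=111  new=111  stable
  step 10. node 5  ⊔preds=111  new=111  stable

Least fixpoint reached:
  node 0: 111
  node 1: 010
  node 2: 111
  node 3: 111
  node 4: 111
  node 5: 111

111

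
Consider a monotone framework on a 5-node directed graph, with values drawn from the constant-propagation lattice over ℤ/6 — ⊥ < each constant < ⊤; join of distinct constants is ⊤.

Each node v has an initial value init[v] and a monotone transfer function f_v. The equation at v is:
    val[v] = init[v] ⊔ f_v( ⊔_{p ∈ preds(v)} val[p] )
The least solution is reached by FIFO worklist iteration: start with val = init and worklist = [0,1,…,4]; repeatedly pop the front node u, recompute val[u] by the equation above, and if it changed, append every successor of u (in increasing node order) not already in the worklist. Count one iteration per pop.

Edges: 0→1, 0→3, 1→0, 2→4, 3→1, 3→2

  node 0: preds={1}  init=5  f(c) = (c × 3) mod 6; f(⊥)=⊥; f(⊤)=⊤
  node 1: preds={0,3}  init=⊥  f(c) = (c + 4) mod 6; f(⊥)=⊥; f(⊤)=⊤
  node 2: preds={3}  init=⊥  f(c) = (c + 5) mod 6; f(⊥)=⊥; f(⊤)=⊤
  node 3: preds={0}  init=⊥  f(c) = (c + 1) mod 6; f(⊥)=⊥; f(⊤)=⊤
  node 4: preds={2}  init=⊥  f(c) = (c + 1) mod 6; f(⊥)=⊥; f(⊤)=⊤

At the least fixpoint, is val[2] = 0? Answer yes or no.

no

Iteration log — 14 steps:
  step 1. node 0  ⊔preds=⊥  new=5  stable
  step 2. node 1  ⊔preds=5  new=3  old=⊥  +wl: 0
  step 3. node 2  ⊔preds=⊥  new=⊥  stable
  step 4. node 3  ⊔preds=5  new=0  old=⊥  +wl: 1,2
  step 5. node 4  ⊔preds=⊥  new=⊥  stable
  step 6. node 0  ⊔preds=3  new=⊤  old=5  +wl: 3
  step 7. node 1  ⊔preds=⊤  new=⊤  old=3  +wl: 0
  step 8. node 2  ⊔preds=0  new=5  old=⊥  +wl: 4
  step 9. node 3  ⊔preds=⊤  new=⊤  old=0  +wl: 1,2
  step 10. node 0  ⊔preds=⊤  new=⊤  stable
  step 11. node 4  ⊔preds=5  new=0  old=⊥  +wl: 
  step 12. node 1  ⊔preds=⊤  new=⊤  stable
  step 13. node 2  ⊔preds=⊤  new=⊤  old=5  +wl: 4
  step 14. node 4  ⊔preds=⊤  new=⊤  old=0  +wl: 

Least fixpoint reached:
  node 0: ⊤
  node 1: ⊤
  node 2: ⊤
  node 3: ⊤
  node 4: ⊤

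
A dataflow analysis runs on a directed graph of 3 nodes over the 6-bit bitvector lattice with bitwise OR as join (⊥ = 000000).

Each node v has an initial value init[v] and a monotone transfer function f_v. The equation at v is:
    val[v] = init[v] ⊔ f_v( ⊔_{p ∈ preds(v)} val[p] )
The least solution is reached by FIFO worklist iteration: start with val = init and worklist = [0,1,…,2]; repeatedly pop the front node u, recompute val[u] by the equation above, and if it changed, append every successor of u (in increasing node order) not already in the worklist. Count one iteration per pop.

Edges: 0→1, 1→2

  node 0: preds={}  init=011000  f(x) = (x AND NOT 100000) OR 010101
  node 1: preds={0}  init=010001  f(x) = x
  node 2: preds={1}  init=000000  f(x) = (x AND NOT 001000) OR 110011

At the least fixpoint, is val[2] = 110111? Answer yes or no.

yes

Worklist (3 pops):
  #1 pop 0: in=000000 → 011101 (was 011000); enqueue []
  #2 pop 1: in=011101 → 011101 (was 010001); enqueue []
  #3 pop 2: in=011101 → 110111 (was 000000); enqueue []

Fixpoint:
  val[0] = 011101
  val[1] = 011101
  val[2] = 110111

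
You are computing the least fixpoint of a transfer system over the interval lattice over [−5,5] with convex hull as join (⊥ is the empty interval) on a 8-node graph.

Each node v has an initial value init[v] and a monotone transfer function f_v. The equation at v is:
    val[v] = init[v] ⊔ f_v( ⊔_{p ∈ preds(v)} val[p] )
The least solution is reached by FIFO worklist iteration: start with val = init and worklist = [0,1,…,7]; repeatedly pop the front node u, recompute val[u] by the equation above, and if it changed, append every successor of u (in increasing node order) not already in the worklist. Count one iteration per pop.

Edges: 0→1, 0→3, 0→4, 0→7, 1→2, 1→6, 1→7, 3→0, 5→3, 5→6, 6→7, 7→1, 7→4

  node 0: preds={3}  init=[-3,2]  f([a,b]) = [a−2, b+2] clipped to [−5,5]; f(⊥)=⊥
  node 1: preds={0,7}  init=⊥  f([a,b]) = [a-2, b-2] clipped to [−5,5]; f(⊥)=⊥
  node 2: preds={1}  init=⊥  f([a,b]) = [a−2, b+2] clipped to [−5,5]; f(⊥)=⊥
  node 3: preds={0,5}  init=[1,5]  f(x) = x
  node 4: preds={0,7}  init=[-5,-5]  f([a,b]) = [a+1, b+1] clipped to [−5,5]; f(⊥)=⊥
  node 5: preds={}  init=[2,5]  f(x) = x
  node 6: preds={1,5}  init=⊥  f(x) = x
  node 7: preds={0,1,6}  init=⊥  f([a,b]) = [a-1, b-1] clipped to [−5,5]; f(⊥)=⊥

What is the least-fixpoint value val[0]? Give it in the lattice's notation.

[-5,5]

Worklist (14 pops):
  #1 pop 0: in=[1,5] → [-3,5] (was [-3,2]); enqueue []
  #2 pop 1: in=[-3,5] → [-5,3] (was ⊥); enqueue []
  #3 pop 2: in=[-5,3] → [-5,5] (was ⊥); enqueue []
  #4 pop 3: in=[-3,5] → [-3,5] (was [1,5]); enqueue [0]
  #5 pop 4: in=[-3,5] → [-5,5] (was [-5,-5]); enqueue []
  #6 pop 5: in=⊥ → [2,5] (no change)
  #7 pop 6: in=[-5,5] → [-5,5] (was ⊥); enqueue []
  #8 pop 7: in=[-5,5] → [-5,4] (was ⊥); enqueue [1,4]
  #9 pop 0: in=[-3,5] → [-5,5] (was [-3,5]); enqueue [3,7]
  #10 pop 1: in=[-5,5] → [-5,3] (no change)
  #11 pop 4: in=[-5,5] → [-5,5] (no change)
  #12 pop 3: in=[-5,5] → [-5,5] (was [-3,5]); enqueue [0]
  #13 pop 7: in=[-5,5] → [-5,4] (no change)
  #14 pop 0: in=[-5,5] → [-5,5] (no change)

Fixpoint:
  val[0] = [-5,5]
  val[1] = [-5,3]
  val[2] = [-5,5]
  val[3] = [-5,5]
  val[4] = [-5,5]
  val[5] = [2,5]
  val[6] = [-5,5]
  val[7] = [-5,4]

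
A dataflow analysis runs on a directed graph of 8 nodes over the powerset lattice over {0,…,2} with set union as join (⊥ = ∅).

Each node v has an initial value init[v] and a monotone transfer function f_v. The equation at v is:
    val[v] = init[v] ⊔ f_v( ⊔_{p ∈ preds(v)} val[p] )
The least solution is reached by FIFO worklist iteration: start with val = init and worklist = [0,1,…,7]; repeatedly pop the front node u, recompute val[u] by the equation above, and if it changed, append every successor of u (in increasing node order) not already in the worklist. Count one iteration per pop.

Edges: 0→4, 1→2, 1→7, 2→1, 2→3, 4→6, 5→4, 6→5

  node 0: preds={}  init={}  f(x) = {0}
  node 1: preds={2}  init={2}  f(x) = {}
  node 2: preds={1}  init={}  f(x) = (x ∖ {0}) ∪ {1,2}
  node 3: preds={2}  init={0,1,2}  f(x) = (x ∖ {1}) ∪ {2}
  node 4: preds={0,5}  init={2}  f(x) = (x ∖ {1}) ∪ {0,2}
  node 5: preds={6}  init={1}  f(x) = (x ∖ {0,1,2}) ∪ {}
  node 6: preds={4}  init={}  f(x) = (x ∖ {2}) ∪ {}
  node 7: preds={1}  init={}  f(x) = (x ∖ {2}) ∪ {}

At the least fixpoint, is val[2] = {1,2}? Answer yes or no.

Worklist (10 pops):
  #1 pop 0: in={} → {0} (was {}); enqueue []
  #2 pop 1: in={} → {2} (no change)
  #3 pop 2: in={2} → {1,2} (was {}); enqueue [1]
  #4 pop 3: in={1,2} → {0,1,2} (no change)
  #5 pop 4: in={0,1} → {0,2} (was {2}); enqueue []
  #6 pop 5: in={} → {1} (no change)
  #7 pop 6: in={0,2} → {0} (was {}); enqueue [5]
  #8 pop 7: in={2} → {} (no change)
  #9 pop 1: in={1,2} → {2} (no change)
  #10 pop 5: in={0} → {1} (no change)

Fixpoint:
  val[0] = {0}
  val[1] = {2}
  val[2] = {1,2}
  val[3] = {0,1,2}
  val[4] = {0,2}
  val[5] = {1}
  val[6] = {0}
  val[7] = {}

yes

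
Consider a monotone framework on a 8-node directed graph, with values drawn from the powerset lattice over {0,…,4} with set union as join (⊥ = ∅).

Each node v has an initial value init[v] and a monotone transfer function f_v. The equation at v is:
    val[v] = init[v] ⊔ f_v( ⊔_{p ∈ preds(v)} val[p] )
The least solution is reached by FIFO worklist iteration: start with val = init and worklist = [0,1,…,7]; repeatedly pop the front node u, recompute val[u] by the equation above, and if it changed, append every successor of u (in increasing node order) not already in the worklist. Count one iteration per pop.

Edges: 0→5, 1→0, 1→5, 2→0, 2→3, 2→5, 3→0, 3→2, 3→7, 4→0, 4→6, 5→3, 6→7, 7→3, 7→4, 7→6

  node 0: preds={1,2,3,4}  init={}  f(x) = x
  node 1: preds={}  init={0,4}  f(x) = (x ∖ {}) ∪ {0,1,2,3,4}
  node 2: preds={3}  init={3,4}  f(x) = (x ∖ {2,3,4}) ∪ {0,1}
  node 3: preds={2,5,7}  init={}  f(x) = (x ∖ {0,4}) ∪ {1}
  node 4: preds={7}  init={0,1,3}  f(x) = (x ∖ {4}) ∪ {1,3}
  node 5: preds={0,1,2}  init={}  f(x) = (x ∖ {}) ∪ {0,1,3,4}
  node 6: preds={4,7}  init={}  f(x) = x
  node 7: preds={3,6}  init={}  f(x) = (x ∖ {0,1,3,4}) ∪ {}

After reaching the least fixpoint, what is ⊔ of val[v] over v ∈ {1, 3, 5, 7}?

{0,1,2,3,4}

Iteration log — 20 steps:
  step 1. node 0  ⊔preds={0,1,3,4}  new={0,1,3,4}  old={}  +wl: 
  step 2. node 1  ⊔preds={}  new={0,1,2,3,4}  old={0,4}  +wl: 0
  step 3. node 2  ⊔preds={}  new={0,1,3,4}  old={3,4}  +wl: 
  step 4. node 3  ⊔preds={0,1,3,4}  new={1,3}  old={}  +wl: 2
  step 5. node 4  ⊔preds={}  new={0,1,3}  stable
  step 6. node 5  ⊔preds={0,1,2,3,4}  new={0,1,2,3,4}  old={}  +wl: 3
  step 7. node 6  ⊔preds={0,1,3}  new={0,1,3}  old={}  +wl: 
  step 8. node 7  ⊔preds={0,1,3}  new={}  stable
  step 9. node 0  ⊔preds={0,1,2,3,4}  new={0,1,2,3,4}  old={0,1,3,4}  +wl: 5
  step 10. node 2  ⊔preds={1,3}  new={0,1,3,4}  stable
  step 11. node 3  ⊔preds={0,1,2,3,4}  new={1,2,3}  old={1,3}  +wl: 0,2,7
  step 12. node 5  ⊔preds={0,1,2,3,4}  new={0,1,2,3,4}  stable
  step 13. node 0  ⊔preds={0,1,2,3,4}  new={0,1,2,3,4}  stable
  step 14. node 2  ⊔preds={1,2,3}  new={0,1,3,4}  stable
  step 15. node 7  ⊔preds={0,1,2,3}  new={2}  old={}  +wl: 3,4,6
  step 16. node 3  ⊔preds={0,1,2,3,4}  new={1,2,3}  stable
  step 17. node 4  ⊔preds={2}  new={0,1,2,3}  old={0,1,3}  +wl: 0
  step 18. node 6  ⊔preds={0,1,2,3}  new={0,1,2,3}  old={0,1,3}  +wl: 7
  step 19. node 0  ⊔preds={0,1,2,3,4}  new={0,1,2,3,4}  stable
  step 20. node 7  ⊔preds={0,1,2,3}  new={2}  stable

Least fixpoint reached:
  node 0: {0,1,2,3,4}
  node 1: {0,1,2,3,4}
  node 2: {0,1,3,4}
  node 3: {1,2,3}
  node 4: {0,1,2,3}
  node 5: {0,1,2,3,4}
  node 6: {0,1,2,3}
  node 7: {2}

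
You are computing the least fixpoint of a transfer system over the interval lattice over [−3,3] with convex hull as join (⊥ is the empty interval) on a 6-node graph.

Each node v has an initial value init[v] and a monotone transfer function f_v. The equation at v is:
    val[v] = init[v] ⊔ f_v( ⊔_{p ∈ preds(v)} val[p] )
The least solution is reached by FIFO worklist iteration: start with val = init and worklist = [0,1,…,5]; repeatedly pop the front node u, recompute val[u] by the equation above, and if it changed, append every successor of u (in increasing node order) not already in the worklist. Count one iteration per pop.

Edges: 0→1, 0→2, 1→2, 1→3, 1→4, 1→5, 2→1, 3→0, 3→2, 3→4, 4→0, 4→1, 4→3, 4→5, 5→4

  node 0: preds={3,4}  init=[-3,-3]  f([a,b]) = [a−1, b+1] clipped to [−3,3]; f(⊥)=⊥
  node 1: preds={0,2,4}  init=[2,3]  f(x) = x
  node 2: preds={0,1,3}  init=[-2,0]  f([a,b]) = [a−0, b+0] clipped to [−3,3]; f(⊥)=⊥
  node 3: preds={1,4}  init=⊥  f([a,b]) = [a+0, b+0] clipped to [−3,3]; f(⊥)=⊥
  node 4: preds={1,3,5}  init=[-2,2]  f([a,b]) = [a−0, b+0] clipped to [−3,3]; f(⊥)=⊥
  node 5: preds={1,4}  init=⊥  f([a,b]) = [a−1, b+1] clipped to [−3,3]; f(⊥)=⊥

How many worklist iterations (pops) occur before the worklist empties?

Iteration log — 11 steps:
  step 1. node 0  ⊔preds=[-2,2]  new=[-3,3]  old=[-3,-3]  +wl: 
  step 2. node 1  ⊔preds=[-3,3]  new=[-3,3]  old=[2,3]  +wl: 
  step 3. node 2  ⊔preds=[-3,3]  new=[-3,3]  old=[-2,0]  +wl: 1
  step 4. node 3  ⊔preds=[-3,3]  new=[-3,3]  old=⊥  +wl: 0,2
  step 5. node 4  ⊔preds=[-3,3]  new=[-3,3]  old=[-2,2]  +wl: 3
  step 6. node 5  ⊔preds=[-3,3]  new=[-3,3]  old=⊥  +wl: 4
  step 7. node 1  ⊔preds=[-3,3]  new=[-3,3]  stable
  step 8. node 0  ⊔preds=[-3,3]  new=[-3,3]  stable
  step 9. node 2  ⊔preds=[-3,3]  new=[-3,3]  stable
  step 10. node 3  ⊔preds=[-3,3]  new=[-3,3]  stable
  step 11. node 4  ⊔preds=[-3,3]  new=[-3,3]  stable

Least fixpoint reached:
  node 0: [-3,3]
  node 1: [-3,3]
  node 2: [-3,3]
  node 3: [-3,3]
  node 4: [-3,3]
  node 5: [-3,3]

11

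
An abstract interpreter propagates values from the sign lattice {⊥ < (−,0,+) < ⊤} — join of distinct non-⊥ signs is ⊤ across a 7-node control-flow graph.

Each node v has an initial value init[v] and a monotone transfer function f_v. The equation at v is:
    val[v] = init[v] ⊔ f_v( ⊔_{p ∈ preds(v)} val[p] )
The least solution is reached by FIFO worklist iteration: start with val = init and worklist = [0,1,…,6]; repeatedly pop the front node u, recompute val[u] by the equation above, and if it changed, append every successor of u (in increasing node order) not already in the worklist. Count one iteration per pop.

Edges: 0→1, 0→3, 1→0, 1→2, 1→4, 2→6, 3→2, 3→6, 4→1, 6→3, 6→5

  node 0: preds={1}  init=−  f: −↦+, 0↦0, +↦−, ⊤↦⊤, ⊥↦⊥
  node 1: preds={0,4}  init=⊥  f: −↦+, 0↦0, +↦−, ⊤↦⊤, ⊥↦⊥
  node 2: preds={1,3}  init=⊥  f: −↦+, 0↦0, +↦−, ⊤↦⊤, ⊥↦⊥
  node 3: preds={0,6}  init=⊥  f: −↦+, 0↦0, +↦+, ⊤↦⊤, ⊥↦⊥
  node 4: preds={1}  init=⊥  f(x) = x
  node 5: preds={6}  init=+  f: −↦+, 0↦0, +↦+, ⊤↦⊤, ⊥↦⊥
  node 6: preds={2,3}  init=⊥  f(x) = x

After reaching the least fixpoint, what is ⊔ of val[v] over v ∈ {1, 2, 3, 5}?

⊤

Iteration log — 18 steps:
  step 1. node 0  ⊔preds=⊥  new=−  stable
  step 2. node 1  ⊔preds=−  new=+  old=⊥  +wl: 0
  step 3. node 2  ⊔preds=+  new=−  old=⊥  +wl: 
  step 4. node 3  ⊔preds=−  new=+  old=⊥  +wl: 2
  step 5. node 4  ⊔preds=+  new=+  old=⊥  +wl: 1
  step 6. node 5  ⊔preds=⊥  new=+  stable
  step 7. node 6  ⊔preds=⊤  new=⊤  old=⊥  +wl: 3,5
  step 8. node 0  ⊔preds=+  new=−  stable
  step 9. node 2  ⊔preds=+  new=−  stable
  step 10. node 1  ⊔preds=⊤  new=⊤  old=+  +wl: 0,2,4
  step 11. node 3  ⊔preds=⊤  new=⊤  old=+  +wl: 6
  step 12. node 5  ⊔preds=⊤  new=⊤  old=+  +wl: 
  step 13. node 0  ⊔preds=⊤  new=⊤  old=−  +wl: 1,3
  step 14. node 2  ⊔preds=⊤  new=⊤  old=−  +wl: 
  step 15. node 4  ⊔preds=⊤  new=⊤  old=+  +wl: 
  step 16. node 6  ⊔preds=⊤  new=⊤  stable
  step 17. node 1  ⊔preds=⊤  new=⊤  stable
  step 18. node 3  ⊔preds=⊤  new=⊤  stable

Least fixpoint reached:
  node 0: ⊤
  node 1: ⊤
  node 2: ⊤
  node 3: ⊤
  node 4: ⊤
  node 5: ⊤
  node 6: ⊤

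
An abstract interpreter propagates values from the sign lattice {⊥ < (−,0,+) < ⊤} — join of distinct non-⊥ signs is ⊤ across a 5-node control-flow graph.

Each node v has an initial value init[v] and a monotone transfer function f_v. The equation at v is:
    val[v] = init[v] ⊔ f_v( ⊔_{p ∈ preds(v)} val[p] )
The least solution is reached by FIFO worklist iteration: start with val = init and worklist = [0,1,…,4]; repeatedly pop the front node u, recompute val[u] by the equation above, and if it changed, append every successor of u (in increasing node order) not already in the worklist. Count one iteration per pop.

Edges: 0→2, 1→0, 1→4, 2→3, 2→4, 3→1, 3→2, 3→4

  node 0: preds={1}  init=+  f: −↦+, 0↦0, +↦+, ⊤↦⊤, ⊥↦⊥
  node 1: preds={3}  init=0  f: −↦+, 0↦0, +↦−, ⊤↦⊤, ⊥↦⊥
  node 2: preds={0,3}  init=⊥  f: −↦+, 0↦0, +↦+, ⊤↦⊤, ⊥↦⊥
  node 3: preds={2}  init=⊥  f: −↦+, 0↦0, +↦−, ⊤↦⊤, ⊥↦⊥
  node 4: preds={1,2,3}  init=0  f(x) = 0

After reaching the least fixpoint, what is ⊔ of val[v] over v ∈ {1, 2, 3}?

Trace (9 dequeues):
  [1] u=0 | in 0 | out ⊤ | prev + | push {}
  [2] u=1 | in ⊥ | out 0 | ==
  [3] u=2 | in ⊤ | out ⊤ | prev ⊥ | push {}
  [4] u=3 | in ⊤ | out ⊤ | prev ⊥ | push {1,2}
  [5] u=4 | in ⊤ | out 0 | ==
  [6] u=1 | in ⊤ | out ⊤ | prev 0 | push {0,4}
  [7] u=2 | in ⊤ | out ⊤ | ==
  [8] u=0 | in ⊤ | out ⊤ | ==
  [9] u=4 | in ⊤ | out 0 | ==

Converged values:
  [0] ⊤
  [1] ⊤
  [2] ⊤
  [3] ⊤
  [4] 0

⊤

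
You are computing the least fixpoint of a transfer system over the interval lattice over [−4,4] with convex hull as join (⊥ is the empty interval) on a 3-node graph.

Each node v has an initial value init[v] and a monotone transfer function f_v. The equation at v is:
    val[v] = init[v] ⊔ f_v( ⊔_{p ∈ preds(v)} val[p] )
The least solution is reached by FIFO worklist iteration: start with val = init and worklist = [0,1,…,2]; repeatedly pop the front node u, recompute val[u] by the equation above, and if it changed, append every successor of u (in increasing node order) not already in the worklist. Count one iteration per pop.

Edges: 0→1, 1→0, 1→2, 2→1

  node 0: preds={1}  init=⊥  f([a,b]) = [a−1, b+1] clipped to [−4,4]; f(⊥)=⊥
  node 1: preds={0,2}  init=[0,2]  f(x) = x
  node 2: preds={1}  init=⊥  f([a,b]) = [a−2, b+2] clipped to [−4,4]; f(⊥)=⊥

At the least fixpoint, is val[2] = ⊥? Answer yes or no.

Trace (10 dequeues):
  [1] u=0 | in [0,2] | out [-1,3] | prev ⊥ | push {}
  [2] u=1 | in [-1,3] | out [-1,3] | prev [0,2] | push {0}
  [3] u=2 | in [-1,3] | out [-3,4] | prev ⊥ | push {1}
  [4] u=0 | in [-1,3] | out [-2,4] | prev [-1,3] | push {}
  [5] u=1 | in [-3,4] | out [-3,4] | prev [-1,3] | push {0,2}
  [6] u=0 | in [-3,4] | out [-4,4] | prev [-2,4] | push {1}
  [7] u=2 | in [-3,4] | out [-4,4] | prev [-3,4] | push {}
  [8] u=1 | in [-4,4] | out [-4,4] | prev [-3,4] | push {0,2}
  [9] u=0 | in [-4,4] | out [-4,4] | ==
  [10] u=2 | in [-4,4] | out [-4,4] | ==

Converged values:
  [0] [-4,4]
  [1] [-4,4]
  [2] [-4,4]

no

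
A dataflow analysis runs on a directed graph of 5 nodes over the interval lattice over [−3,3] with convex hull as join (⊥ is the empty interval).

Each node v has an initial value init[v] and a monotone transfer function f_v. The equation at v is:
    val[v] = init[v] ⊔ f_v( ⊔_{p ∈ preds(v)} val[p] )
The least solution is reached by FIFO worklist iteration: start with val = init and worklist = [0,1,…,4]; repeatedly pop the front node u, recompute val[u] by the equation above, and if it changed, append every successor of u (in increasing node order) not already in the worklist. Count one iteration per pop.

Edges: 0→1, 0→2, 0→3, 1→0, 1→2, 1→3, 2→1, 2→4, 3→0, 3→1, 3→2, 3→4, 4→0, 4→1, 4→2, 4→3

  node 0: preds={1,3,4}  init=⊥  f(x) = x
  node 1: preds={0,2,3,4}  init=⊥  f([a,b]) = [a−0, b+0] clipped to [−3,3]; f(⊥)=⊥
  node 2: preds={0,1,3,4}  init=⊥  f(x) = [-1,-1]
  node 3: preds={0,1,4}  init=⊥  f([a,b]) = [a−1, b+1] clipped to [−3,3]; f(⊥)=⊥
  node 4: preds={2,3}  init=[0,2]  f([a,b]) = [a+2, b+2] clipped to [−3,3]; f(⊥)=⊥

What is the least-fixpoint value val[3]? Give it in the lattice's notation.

[-3,3]

Trace (22 dequeues):
  [1] u=0 | in [0,2] | out [0,2] | prev ⊥ | push {}
  [2] u=1 | in [0,2] | out [0,2] | prev ⊥ | push {0}
  [3] u=2 | in [0,2] | out [-1,-1] | prev ⊥ | push {1}
  [4] u=3 | in [0,2] | out [-1,3] | prev ⊥ | push {2}
  [5] u=4 | in [-1,3] | out [0,3] | prev [0,2] | push {3}
  [6] u=0 | in [-1,3] | out [-1,3] | prev [0,2] | push {}
  [7] u=1 | in [-1,3] | out [-1,3] | prev [0,2] | push {0}
  [8] u=2 | in [-1,3] | out [-1,-1] | ==
  [9] u=3 | in [-1,3] | out [-2,3] | prev [-1,3] | push {1,2,4}
  [10] u=0 | in [-2,3] | out [-2,3] | prev [-1,3] | push {3}
  [11] u=1 | in [-2,3] | out [-2,3] | prev [-1,3] | push {0}
  [12] u=2 | in [-2,3] | out [-1,-1] | ==
  [13] u=4 | in [-2,3] | out [0,3] | ==
  [14] u=3 | in [-2,3] | out [-3,3] | prev [-2,3] | push {1,2,4}
  [15] u=0 | in [-3,3] | out [-3,3] | prev [-2,3] | push {3}
  [16] u=1 | in [-3,3] | out [-3,3] | prev [-2,3] | push {0}
  [17] u=2 | in [-3,3] | out [-1,-1] | ==
  [18] u=4 | in [-3,3] | out [-1,3] | prev [0,3] | push {1,2}
  [19] u=3 | in [-3,3] | out [-3,3] | ==
  [20] u=0 | in [-3,3] | out [-3,3] | ==
  [21] u=1 | in [-3,3] | out [-3,3] | ==
  [22] u=2 | in [-3,3] | out [-1,-1] | ==

Converged values:
  [0] [-3,3]
  [1] [-3,3]
  [2] [-1,-1]
  [3] [-3,3]
  [4] [-1,3]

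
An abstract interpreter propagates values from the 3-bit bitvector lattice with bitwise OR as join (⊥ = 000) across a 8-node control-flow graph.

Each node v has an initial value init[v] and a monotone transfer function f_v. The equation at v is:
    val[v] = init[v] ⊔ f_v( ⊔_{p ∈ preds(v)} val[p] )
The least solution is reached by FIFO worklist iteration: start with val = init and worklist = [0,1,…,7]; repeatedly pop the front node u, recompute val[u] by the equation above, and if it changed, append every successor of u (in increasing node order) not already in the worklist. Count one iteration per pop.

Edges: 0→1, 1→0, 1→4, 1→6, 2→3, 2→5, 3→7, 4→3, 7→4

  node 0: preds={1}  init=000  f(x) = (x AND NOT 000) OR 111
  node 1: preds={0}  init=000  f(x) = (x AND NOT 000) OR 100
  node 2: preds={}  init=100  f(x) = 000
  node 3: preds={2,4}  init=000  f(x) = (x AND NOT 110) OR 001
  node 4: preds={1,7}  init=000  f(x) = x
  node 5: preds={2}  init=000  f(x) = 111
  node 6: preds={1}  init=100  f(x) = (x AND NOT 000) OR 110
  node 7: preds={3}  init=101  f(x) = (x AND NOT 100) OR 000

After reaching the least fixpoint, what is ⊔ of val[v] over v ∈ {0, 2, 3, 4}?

Iteration log — 10 steps:
  step 1. node 0  ⊔preds=000  new=111  old=000  +wl: 
  step 2. node 1  ⊔preds=111  new=111  old=000  +wl: 0
  step 3. node 2  ⊔preds=000  new=100  stable
  step 4. node 3  ⊔preds=100  new=001  old=000  +wl: 
  step 5. node 4  ⊔preds=111  new=111  old=000  +wl: 3
  step 6. node 5  ⊔preds=100  new=111  old=000  +wl: 
  step 7. node 6  ⊔preds=111  new=111  old=100  +wl: 
  step 8. node 7  ⊔preds=001  new=101  stable
  step 9. node 0  ⊔preds=111  new=111  stable
  step 10. node 3  ⊔preds=111  new=001  stable

Least fixpoint reached:
  node 0: 111
  node 1: 111
  node 2: 100
  node 3: 001
  node 4: 111
  node 5: 111
  node 6: 111
  node 7: 101

111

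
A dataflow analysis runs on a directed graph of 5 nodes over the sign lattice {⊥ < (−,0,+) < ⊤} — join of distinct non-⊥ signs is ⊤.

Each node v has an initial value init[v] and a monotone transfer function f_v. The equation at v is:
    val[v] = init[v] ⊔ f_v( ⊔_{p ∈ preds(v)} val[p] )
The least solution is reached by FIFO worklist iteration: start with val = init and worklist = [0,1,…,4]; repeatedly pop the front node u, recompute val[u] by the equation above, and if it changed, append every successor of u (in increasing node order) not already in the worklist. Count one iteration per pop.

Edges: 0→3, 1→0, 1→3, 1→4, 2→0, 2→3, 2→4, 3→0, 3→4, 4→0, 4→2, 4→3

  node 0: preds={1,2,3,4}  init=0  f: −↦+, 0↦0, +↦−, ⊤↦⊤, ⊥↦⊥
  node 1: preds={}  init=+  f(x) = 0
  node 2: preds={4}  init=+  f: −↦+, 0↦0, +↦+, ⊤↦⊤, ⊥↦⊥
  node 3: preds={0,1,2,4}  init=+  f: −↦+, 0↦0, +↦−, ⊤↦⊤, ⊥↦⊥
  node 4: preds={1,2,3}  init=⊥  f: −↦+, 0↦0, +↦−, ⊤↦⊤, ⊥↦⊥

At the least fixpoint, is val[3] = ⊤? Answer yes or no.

yes

Trace (10 dequeues):
  [1] u=0 | in + | out ⊤ | prev 0 | push {}
  [2] u=1 | in ⊥ | out ⊤ | prev + | push {0}
  [3] u=2 | in ⊥ | out + | ==
  [4] u=3 | in ⊤ | out ⊤ | prev + | push {}
  [5] u=4 | in ⊤ | out ⊤ | prev ⊥ | push {2,3}
  [6] u=0 | in ⊤ | out ⊤ | ==
  [7] u=2 | in ⊤ | out ⊤ | prev + | push {0,4}
  [8] u=3 | in ⊤ | out ⊤ | ==
  [9] u=0 | in ⊤ | out ⊤ | ==
  [10] u=4 | in ⊤ | out ⊤ | ==

Converged values:
  [0] ⊤
  [1] ⊤
  [2] ⊤
  [3] ⊤
  [4] ⊤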